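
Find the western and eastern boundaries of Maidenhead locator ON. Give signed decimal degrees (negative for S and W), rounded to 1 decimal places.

Field O=14, N=13: +14·20° lon, +13·10° lat → SW at lon 100°, lat 40°.
Cell spans 20° lon × 10° lat.
west 100.0, east 120.0.

100.0, 120.0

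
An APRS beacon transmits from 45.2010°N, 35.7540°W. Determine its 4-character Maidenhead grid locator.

HN25

Shift to the Maidenhead origin (180°W, 90°S): lon 144.25, lat 135.20.
Field (20°×10°, letters A–R): lon ⌊144.25/20⌋ = 7 → H; lat ⌊135.20/10⌋ = 13 → N.
Square (2°×1°, digits 0–9): lon ⌊4.25/2⌋ = 2; lat ⌊5.20/1⌋ = 5.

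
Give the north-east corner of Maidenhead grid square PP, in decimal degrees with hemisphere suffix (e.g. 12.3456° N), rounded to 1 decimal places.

70.0° N, 140.0° E

Field P=15, P=15: +15·20° lon, +15·10° lat → SW at lon 120°, lat 60°.
Cell spans 20° lon × 10° lat. NE corner is SW corner plus one full cell.
latitude 70.0° N, longitude 140.0° E.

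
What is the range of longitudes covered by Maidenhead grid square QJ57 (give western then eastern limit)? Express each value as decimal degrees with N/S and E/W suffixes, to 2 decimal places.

Field Q=16, J=9: +16·20° lon, +9·10° lat → SW at lon 140°, lat 0°.
Square 5, 7: +5·2° lon, +7·1° lat → SW at lon 150°, lat 7°.
Cell spans 2° lon × 1° lat.
west 150.00° E, east 152.00° E.

150.00° E, 152.00° E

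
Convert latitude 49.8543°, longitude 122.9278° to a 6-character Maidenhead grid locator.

Add 180° to longitude and 90° to latitude: 302.9278, 139.8543.
Field: 302.9278/20 → 15 → P, 139.8543/10 → 13 → N; chars PN.
Square: 2.9278/2 → 1, 9.8543/1 → 9; chars 19.
Subsquare: 0.9278/0.0833333 → 11 → l, 0.8543/0.0416667 → 20 → u; chars lu.

PN19lu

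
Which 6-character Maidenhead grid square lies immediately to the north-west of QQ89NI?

QQ89mj

Longitude subsquare n = 13; −1 → 12 = m.
Latitude subsquare i = 8; +1 → 9 = j.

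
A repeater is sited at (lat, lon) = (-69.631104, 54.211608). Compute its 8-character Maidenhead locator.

Add 180° to longitude and 90° to latitude: 234.21161, 20.36890.
Field: 234.21161/20 → 11 → L, 20.36890/10 → 2 → C; chars LC.
Square: 14.21161/2 → 7, 0.36890/1 → 0; chars 70.
Subsquare: 0.21161/0.0833333 → 2 → c, 0.36890/0.0416667 → 8 → i; chars ci.
Extended square: 0.04494/0.00833333 → 5, 0.03556/0.00416667 → 8; chars 58.

LC70ci58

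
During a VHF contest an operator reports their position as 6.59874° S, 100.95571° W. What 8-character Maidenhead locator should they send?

DI93mj56

Add 180° to longitude and 90° to latitude: 79.04429, 83.40126.
Field: lon ⌊79.04429/20⌋ = 3 → D; lat ⌊83.40126/10⌋ = 8 → I.
Square: lon ⌊19.04429/2⌋ = 9; lat ⌊3.40126/1⌋ = 3.
Subsquare: lon ⌊1.04429/0.0833333⌋ = 12 → m; lat ⌊0.40126/0.0416667⌋ = 9 → j.
Extended square: lon ⌊0.04429/0.00833333⌋ = 5; lat ⌊0.02626/0.00416667⌋ = 6.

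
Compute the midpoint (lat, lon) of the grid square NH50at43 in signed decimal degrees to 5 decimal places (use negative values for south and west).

-19.19375, 90.03750

Field N=13, H=7: +13·20° lon, +7·10° lat → SW at lon 80°, lat -20°.
Square 5, 0: +5·2° lon, +0·1° lat → SW at lon 90°, lat -20°.
Subsquare a=0, t=19: +0·0.0833333° lon, +19·0.0416667° lat → SW at lon 90°, lat -19.2083°.
Extended square 4, 3: +4·0.00833333° lon, +3·0.00416667° lat → SW at lon 90.0333°, lat -19.1958°.
Cell spans 0.00833333° lon × 0.00416667° lat. Centre is SW corner plus half of each.
latitude -19.19375, longitude 90.03750.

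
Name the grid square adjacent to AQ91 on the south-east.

BQ00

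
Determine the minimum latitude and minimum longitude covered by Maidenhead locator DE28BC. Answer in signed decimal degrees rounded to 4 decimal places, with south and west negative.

Field D=3, E=4: +3·20° lon, +4·10° lat → SW at lon -120°, lat -50°.
Square 2, 8: +2·2° lon, +8·1° lat → SW at lon -116°, lat -42°.
Subsquare b=1, c=2: +1·0.0833333° lon, +2·0.0416667° lat → SW at lon -115.917°, lat -41.9167°.
latitude -41.9167, longitude -115.9167.

-41.9167, -115.9167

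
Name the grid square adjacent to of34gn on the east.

OF34hn

Longitude subsquare g = 6; +1 → 7 = h.
The latitude characters are unchanged.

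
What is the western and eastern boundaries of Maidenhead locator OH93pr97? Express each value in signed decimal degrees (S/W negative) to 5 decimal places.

Field O=14, H=7: +14·20° lon, +7·10° lat → SW at lon 100°, lat -20°.
Square 9, 3: +9·2° lon, +3·1° lat → SW at lon 118°, lat -17°.
Subsquare p=15, r=17: +15·0.0833333° lon, +17·0.0416667° lat → SW at lon 119.25°, lat -16.2917°.
Extended square 9, 7: +9·0.00833333° lon, +7·0.00416667° lat → SW at lon 119.325°, lat -16.2625°.
Cell spans 0.00833333° lon × 0.00416667° lat.
west 119.32500, east 119.33333.

119.32500, 119.33333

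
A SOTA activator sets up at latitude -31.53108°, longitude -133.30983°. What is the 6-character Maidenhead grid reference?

CF38il

Offset from 180°W / 90°S: lon 46.6902°, lat 58.4689°.
Field: 46.6902/20 → 2 → C, 58.4689/10 → 5 → F; chars CF.
Square: 6.6902/2 → 3, 8.4689/1 → 8; chars 38.
Subsquare: 0.6902/0.0833333 → 8 → i, 0.4689/0.0416667 → 11 → l; chars il.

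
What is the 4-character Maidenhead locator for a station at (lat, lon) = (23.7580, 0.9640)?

JL03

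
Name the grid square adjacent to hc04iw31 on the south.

HC04iw30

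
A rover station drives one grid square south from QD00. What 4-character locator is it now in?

QC09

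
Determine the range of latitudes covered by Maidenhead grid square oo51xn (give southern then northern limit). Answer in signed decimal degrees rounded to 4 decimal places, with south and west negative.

51.5417, 51.5833

Field O=14, O=14: +14·20° lon, +14·10° lat → SW at lon 100°, lat 50°.
Square 5, 1: +5·2° lon, +1·1° lat → SW at lon 110°, lat 51°.
Subsquare x=23, n=13: +23·0.0833333° lon, +13·0.0416667° lat → SW at lon 111.917°, lat 51.5417°.
Cell spans 0.0833333° lon × 0.0416667° lat.
south 51.5417, north 51.5833.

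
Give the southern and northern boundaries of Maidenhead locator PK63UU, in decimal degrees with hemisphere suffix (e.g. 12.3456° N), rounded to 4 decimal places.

Field P=15, K=10: +15·20° lon, +10·10° lat → SW at lon 120°, lat 10°.
Square 6, 3: +6·2° lon, +3·1° lat → SW at lon 132°, lat 13°.
Subsquare u=20, u=20: +20·0.0833333° lon, +20·0.0416667° lat → SW at lon 133.667°, lat 13.8333°.
Cell spans 0.0833333° lon × 0.0416667° lat.
south 13.8333° N, north 13.8750° N.

13.8333° N, 13.8750° N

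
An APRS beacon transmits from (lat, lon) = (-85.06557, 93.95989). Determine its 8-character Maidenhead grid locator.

Add 180° to longitude and 90° to latitude: 273.95989, 4.93443.
Field: 273.95989/20 → 13 → N, 4.93443/10 → 0 → A; chars NA.
Square: 13.95989/2 → 6, 4.93443/1 → 4; chars 64.
Subsquare: 1.95989/0.0833333 → 23 → x, 0.93443/0.0416667 → 22 → w; chars xw.
Extended square: 0.04322/0.00833333 → 5, 0.01776/0.00416667 → 4; chars 54.

NA64xw54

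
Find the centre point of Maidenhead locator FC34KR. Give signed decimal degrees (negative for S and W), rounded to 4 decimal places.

-65.2708, -73.1250

Field F=5, C=2: +5·20° lon, +2·10° lat → SW at lon -80°, lat -70°.
Square 3, 4: +3·2° lon, +4·1° lat → SW at lon -74°, lat -66°.
Subsquare k=10, r=17: +10·0.0833333° lon, +17·0.0416667° lat → SW at lon -73.1667°, lat -65.2917°.
Cell spans 0.0833333° lon × 0.0416667° lat. Centre is SW corner plus half of each.
latitude -65.2708, longitude -73.1250.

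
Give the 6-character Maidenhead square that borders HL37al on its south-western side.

HL27xk

Longitude subsquare a = 0; −1 → -1, wraps to 23 = x, carry into square.
Longitude square 3; −1 → 2.
Latitude subsquare l = 11; −1 → 10 = k.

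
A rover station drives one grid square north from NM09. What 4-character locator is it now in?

NN00

Latitude square 9; +1 → 10, wraps to 0, carry into field.
Latitude field M = 12; +1 → 13 = N.
The longitude characters are unchanged.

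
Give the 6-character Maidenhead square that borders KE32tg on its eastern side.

KE32ug

Longitude subsquare t = 19; +1 → 20 = u.
The latitude characters are unchanged.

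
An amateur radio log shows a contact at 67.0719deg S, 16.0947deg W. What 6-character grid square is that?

Add 180° to longitude and 90° to latitude: 163.9053, 22.9281.
Field: lon ⌊163.9053/20⌋ = 8 → I; lat ⌊22.9281/10⌋ = 2 → C.
Square: lon ⌊3.9053/2⌋ = 1; lat ⌊2.9281/1⌋ = 2.
Subsquare: lon ⌊1.9053/0.0833333⌋ = 22 → w; lat ⌊0.9281/0.0416667⌋ = 22 → w.

IC12ww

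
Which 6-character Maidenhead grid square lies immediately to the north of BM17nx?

Latitude subsquare x = 23; +1 → 24, wraps to 0 = a, carry into square.
Latitude square 7; +1 → 8.
The longitude characters are unchanged.

BM18na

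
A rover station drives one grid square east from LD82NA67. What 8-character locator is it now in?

Longitude extended square 6; +1 → 7.
The latitude characters are unchanged.

LD82na77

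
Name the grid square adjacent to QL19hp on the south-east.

QL19io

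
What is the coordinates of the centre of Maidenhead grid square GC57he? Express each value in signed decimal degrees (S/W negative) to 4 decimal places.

-62.8125, -49.3750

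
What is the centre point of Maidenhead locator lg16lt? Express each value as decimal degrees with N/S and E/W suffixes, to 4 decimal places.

Field L=11, G=6: +11·20° lon, +6·10° lat → SW at lon 40°, lat -30°.
Square 1, 6: +1·2° lon, +6·1° lat → SW at lon 42°, lat -24°.
Subsquare l=11, t=19: +11·0.0833333° lon, +19·0.0416667° lat → SW at lon 42.9167°, lat -23.2083°.
Cell spans 0.0833333° lon × 0.0416667° lat. Centre is SW corner plus half of each.
latitude 23.1875° S, longitude 42.9583° E.

23.1875° S, 42.9583° E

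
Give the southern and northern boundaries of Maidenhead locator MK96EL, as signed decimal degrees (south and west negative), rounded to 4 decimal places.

Field M=12, K=10: +12·20° lon, +10·10° lat → SW at lon 60°, lat 10°.
Square 9, 6: +9·2° lon, +6·1° lat → SW at lon 78°, lat 16°.
Subsquare e=4, l=11: +4·0.0833333° lon, +11·0.0416667° lat → SW at lon 78.3333°, lat 16.4583°.
Cell spans 0.0833333° lon × 0.0416667° lat.
south 16.4583, north 16.5000.

16.4583, 16.5000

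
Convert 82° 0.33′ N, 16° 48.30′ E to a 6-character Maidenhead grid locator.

JR82ja

Offset from 180°W / 90°S: lon 196.8050°, lat 172.0055°.
Field (20°×10°, letters A–R): lon ⌊196.8050/20⌋ = 9 → J; lat ⌊172.0055/10⌋ = 17 → R.
Square (2°×1°, digits 0–9): lon ⌊16.8050/2⌋ = 8; lat ⌊2.0055/1⌋ = 2.
Subsquare (5′×2.5′, letters a–x): lon ⌊0.8050/0.0833333⌋ = 9 → j; lat ⌊0.0055/0.0416667⌋ = 0 → a.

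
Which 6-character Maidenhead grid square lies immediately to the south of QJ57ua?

Latitude subsquare a = 0; −1 → -1, wraps to 23 = x, carry into square.
Latitude square 7; −1 → 6.
The longitude characters are unchanged.

QJ56ux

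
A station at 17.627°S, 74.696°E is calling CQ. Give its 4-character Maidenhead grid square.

MH72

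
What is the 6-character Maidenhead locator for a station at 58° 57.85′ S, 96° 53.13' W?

ED11na

Add 180° to longitude and 90° to latitude: 83.1145, 31.0358.
Field: 83.1145/20 → 4 → E, 31.0358/10 → 3 → D; chars ED.
Square: 3.1145/2 → 1, 1.0358/1 → 1; chars 11.
Subsquare: 1.1145/0.0833333 → 13 → n, 0.0358/0.0416667 → 0 → a; chars na.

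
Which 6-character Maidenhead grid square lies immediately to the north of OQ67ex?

Latitude subsquare x = 23; +1 → 24, wraps to 0 = a, carry into square.
Latitude square 7; +1 → 8.
The longitude characters are unchanged.

OQ68ea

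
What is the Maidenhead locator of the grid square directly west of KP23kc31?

KP23kc21

Longitude extended square 3; −1 → 2.
The latitude characters are unchanged.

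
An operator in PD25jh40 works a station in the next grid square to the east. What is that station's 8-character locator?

PD25jh50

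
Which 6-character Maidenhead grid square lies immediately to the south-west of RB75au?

RB65xt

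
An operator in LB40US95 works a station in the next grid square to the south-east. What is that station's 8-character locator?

Longitude extended square 9; +1 → 10, wraps to 0, carry into subsquare.
Longitude subsquare u = 20; +1 → 21 = v.
Latitude extended square 5; −1 → 4.

LB40vs04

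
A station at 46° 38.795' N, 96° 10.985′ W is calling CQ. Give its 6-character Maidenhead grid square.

EN16vp

Offset from 180°W / 90°S: lon 83.8169°, lat 136.6466°.
Field: 83.8169/20 → 4 → E, 136.6466/10 → 13 → N; chars EN.
Square: 3.8169/2 → 1, 6.6466/1 → 6; chars 16.
Subsquare: 1.8169/0.0833333 → 21 → v, 0.6466/0.0416667 → 15 → p; chars vp.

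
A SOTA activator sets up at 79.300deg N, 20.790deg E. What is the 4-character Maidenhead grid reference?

KQ09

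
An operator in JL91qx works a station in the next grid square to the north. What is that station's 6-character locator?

JL92qa

Latitude subsquare x = 23; +1 → 24, wraps to 0 = a, carry into square.
Latitude square 1; +1 → 2.
The longitude characters are unchanged.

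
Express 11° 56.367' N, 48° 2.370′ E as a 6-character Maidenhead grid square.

LK41aw

Shift to the Maidenhead origin (180°W, 90°S): lon 228.0395, lat 101.9394.
Field: 228.0395/20 → 11 → L, 101.9394/10 → 10 → K; chars LK.
Square: 8.0395/2 → 4, 1.9394/1 → 1; chars 41.
Subsquare: 0.0395/0.0833333 → 0 → a, 0.9394/0.0416667 → 22 → w; chars aw.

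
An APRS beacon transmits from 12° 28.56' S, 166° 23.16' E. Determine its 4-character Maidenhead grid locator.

RH37

Add 180° to longitude and 90° to latitude: 346.39, 77.52.
Field (20°×10°, letters A–R): lon ⌊346.39/20⌋ = 17 → R; lat ⌊77.52/10⌋ = 7 → H.
Square (2°×1°, digits 0–9): lon ⌊6.39/2⌋ = 3; lat ⌊7.52/1⌋ = 7.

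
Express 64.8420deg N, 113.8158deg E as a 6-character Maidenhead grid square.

Offset from 180°W / 90°S: lon 293.8158°, lat 154.8420°.
Field: 293.8158/20 → 14 → O, 154.8420/10 → 15 → P; chars OP.
Square: 13.8158/2 → 6, 4.8420/1 → 4; chars 64.
Subsquare: 1.8158/0.0833333 → 21 → v, 0.8420/0.0416667 → 20 → u; chars vu.

OP64vu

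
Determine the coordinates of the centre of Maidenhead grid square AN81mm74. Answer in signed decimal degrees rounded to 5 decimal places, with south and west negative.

41.51875, -162.93750

Field A=0, N=13: +0·20° lon, +13·10° lat → SW at lon -180°, lat 40°.
Square 8, 1: +8·2° lon, +1·1° lat → SW at lon -164°, lat 41°.
Subsquare m=12, m=12: +12·0.0833333° lon, +12·0.0416667° lat → SW at lon -163°, lat 41.5°.
Extended square 7, 4: +7·0.00833333° lon, +4·0.00416667° lat → SW at lon -162.942°, lat 41.5167°.
Cell spans 0.00833333° lon × 0.00416667° lat. Centre is SW corner plus half of each.
latitude 41.51875, longitude -162.93750.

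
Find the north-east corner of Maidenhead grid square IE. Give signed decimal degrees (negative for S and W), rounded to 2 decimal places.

-40.00, 0.00

Field I=8, E=4: +8·20° lon, +4·10° lat → SW at lon -20°, lat -50°.
Cell spans 20° lon × 10° lat. NE corner is SW corner plus one full cell.
latitude -40.00, longitude 0.00.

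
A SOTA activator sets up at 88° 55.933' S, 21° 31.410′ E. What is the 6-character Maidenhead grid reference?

KA01sb

Add 180° to longitude and 90° to latitude: 201.5235, 1.0678.
Field: 201.5235/20 → 10 → K, 1.0678/10 → 0 → A; chars KA.
Square: 1.5235/2 → 0, 1.0678/1 → 1; chars 01.
Subsquare: 1.5235/0.0833333 → 18 → s, 0.0678/0.0416667 → 1 → b; chars sb.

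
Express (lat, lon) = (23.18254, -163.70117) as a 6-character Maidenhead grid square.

Add 180° to longitude and 90° to latitude: 16.2988, 113.1825.
Field (20°×10°, letters A–R): lon ⌊16.2988/20⌋ = 0 → A; lat ⌊113.1825/10⌋ = 11 → L.
Square (2°×1°, digits 0–9): lon ⌊16.2988/2⌋ = 8; lat ⌊3.1825/1⌋ = 3.
Subsquare (5′×2.5′, letters a–x): lon ⌊0.2988/0.0833333⌋ = 3 → d; lat ⌊0.1825/0.0416667⌋ = 4 → e.

AL83de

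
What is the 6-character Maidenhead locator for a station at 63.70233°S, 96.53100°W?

EC16rh

Shift to the Maidenhead origin (180°W, 90°S): lon 83.4690, lat 26.2977.
Field: lon ⌊83.4690/20⌋ = 4 → E; lat ⌊26.2977/10⌋ = 2 → C.
Square: lon ⌊3.4690/2⌋ = 1; lat ⌊6.2977/1⌋ = 6.
Subsquare: lon ⌊1.4690/0.0833333⌋ = 17 → r; lat ⌊0.2977/0.0416667⌋ = 7 → h.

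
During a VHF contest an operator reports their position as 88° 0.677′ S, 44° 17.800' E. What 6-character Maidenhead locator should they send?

Add 180° to longitude and 90° to latitude: 224.2967, 1.9887.
Field: lon ⌊224.2967/20⌋ = 11 → L; lat ⌊1.9887/10⌋ = 0 → A.
Square: lon ⌊4.2967/2⌋ = 2; lat ⌊1.9887/1⌋ = 1.
Subsquare: lon ⌊0.2967/0.0833333⌋ = 3 → d; lat ⌊0.9887/0.0416667⌋ = 23 → x.

LA21dx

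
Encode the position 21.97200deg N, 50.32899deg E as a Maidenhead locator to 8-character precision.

LL51dx93

Add 180° to longitude and 90° to latitude: 230.32899, 111.97200.
Field: 230.32899/20 → 11 → L, 111.97200/10 → 11 → L; chars LL.
Square: 10.32899/2 → 5, 1.97200/1 → 1; chars 51.
Subsquare: 0.32899/0.0833333 → 3 → d, 0.97200/0.0416667 → 23 → x; chars dx.
Extended square: 0.07899/0.00833333 → 9, 0.01367/0.00416667 → 3; chars 93.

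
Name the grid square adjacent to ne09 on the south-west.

ME98

Longitude square 0; −1 → -1, wraps to 9, carry into field.
Longitude field N = 13; −1 → 12 = M.
Latitude square 9; −1 → 8.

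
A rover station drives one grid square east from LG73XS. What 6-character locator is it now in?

LG83as

Longitude subsquare x = 23; +1 → 24, wraps to 0 = a, carry into square.
Longitude square 7; +1 → 8.
The latitude characters are unchanged.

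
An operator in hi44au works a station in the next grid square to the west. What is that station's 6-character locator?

HI34xu

Longitude subsquare a = 0; −1 → -1, wraps to 23 = x, carry into square.
Longitude square 4; −1 → 3.
The latitude characters are unchanged.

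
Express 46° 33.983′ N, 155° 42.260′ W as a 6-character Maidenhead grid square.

Offset from 180°W / 90°S: lon 24.2957°, lat 136.5664°.
Field: 24.2957/20 → 1 → B, 136.5664/10 → 13 → N; chars BN.
Square: 4.2957/2 → 2, 6.5664/1 → 6; chars 26.
Subsquare: 0.2957/0.0833333 → 3 → d, 0.5664/0.0416667 → 13 → n; chars dn.

BN26dn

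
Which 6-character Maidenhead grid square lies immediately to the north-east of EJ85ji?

Longitude subsquare j = 9; +1 → 10 = k.
Latitude subsquare i = 8; +1 → 9 = j.

EJ85kj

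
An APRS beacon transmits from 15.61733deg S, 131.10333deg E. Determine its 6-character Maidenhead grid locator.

PH54nj

Offset from 180°W / 90°S: lon 311.1033°, lat 74.3827°.
Field: 311.1033/20 → 15 → P, 74.3827/10 → 7 → H; chars PH.
Square: 11.1033/2 → 5, 4.3827/1 → 4; chars 54.
Subsquare: 1.1033/0.0833333 → 13 → n, 0.3827/0.0416667 → 9 → j; chars nj.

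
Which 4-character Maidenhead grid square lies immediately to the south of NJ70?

NI79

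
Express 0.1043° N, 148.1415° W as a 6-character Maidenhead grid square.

Shift to the Maidenhead origin (180°W, 90°S): lon 31.8585, lat 90.1043.
Field (20°×10°, letters A–R): 31.8585/20 → 1 → B, 90.1043/10 → 9 → J; chars BJ.
Square (2°×1°, digits 0–9): 11.8585/2 → 5, 0.1043/1 → 0; chars 50.
Subsquare (5′×2.5′, letters a–x): 1.8585/0.0833333 → 22 → w, 0.1043/0.0416667 → 2 → c; chars wc.

BJ50wc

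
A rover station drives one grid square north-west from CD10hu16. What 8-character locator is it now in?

CD10hu07

Longitude extended square 1; −1 → 0.
Latitude extended square 6; +1 → 7.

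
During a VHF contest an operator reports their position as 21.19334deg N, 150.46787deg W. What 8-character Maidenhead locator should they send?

Shift to the Maidenhead origin (180°W, 90°S): lon 29.53213, lat 111.19334.
Field: lon ⌊29.53213/20⌋ = 1 → B; lat ⌊111.19334/10⌋ = 11 → L.
Square: lon ⌊9.53213/2⌋ = 4; lat ⌊1.19334/1⌋ = 1.
Subsquare: lon ⌊1.53213/0.0833333⌋ = 18 → s; lat ⌊0.19334/0.0416667⌋ = 4 → e.
Extended square: lon ⌊0.03213/0.00833333⌋ = 3; lat ⌊0.02667/0.00416667⌋ = 6.

BL41se36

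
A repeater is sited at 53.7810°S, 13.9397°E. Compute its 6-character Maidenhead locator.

Offset from 180°W / 90°S: lon 193.9397°, lat 36.2190°.
Field (20°×10°, letters A–R): lon ⌊193.9397/20⌋ = 9 → J; lat ⌊36.2190/10⌋ = 3 → D.
Square (2°×1°, digits 0–9): lon ⌊13.9397/2⌋ = 6; lat ⌊6.2190/1⌋ = 6.
Subsquare (5′×2.5′, letters a–x): lon ⌊1.9397/0.0833333⌋ = 23 → x; lat ⌊0.2190/0.0416667⌋ = 5 → f.

JD66xf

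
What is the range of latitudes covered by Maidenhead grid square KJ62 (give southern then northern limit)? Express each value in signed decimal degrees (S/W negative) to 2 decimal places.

2.00, 3.00

Field K=10, J=9: +10·20° lon, +9·10° lat → SW at lon 20°, lat 0°.
Square 6, 2: +6·2° lon, +2·1° lat → SW at lon 32°, lat 2°.
Cell spans 2° lon × 1° lat.
south 2.00, north 3.00.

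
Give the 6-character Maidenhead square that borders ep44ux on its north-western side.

Longitude subsquare u = 20; −1 → 19 = t.
Latitude subsquare x = 23; +1 → 24, wraps to 0 = a, carry into square.
Latitude square 4; +1 → 5.

EP45ta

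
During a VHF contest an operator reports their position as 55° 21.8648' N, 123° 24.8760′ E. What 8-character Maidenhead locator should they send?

PO15qi97

Offset from 180°W / 90°S: lon 303.41460°, lat 145.36441°.
Field: lon ⌊303.41460/20⌋ = 15 → P; lat ⌊145.36441/10⌋ = 14 → O.
Square: lon ⌊3.41460/2⌋ = 1; lat ⌊5.36441/1⌋ = 5.
Subsquare: lon ⌊1.41460/0.0833333⌋ = 16 → q; lat ⌊0.36441/0.0416667⌋ = 8 → i.
Extended square: lon ⌊0.08127/0.00833333⌋ = 9; lat ⌊0.03108/0.00416667⌋ = 7.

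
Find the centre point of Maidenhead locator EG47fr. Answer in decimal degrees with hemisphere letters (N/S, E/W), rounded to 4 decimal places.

22.2708° S, 91.5417° W

Field E=4, G=6: +4·20° lon, +6·10° lat → SW at lon -100°, lat -30°.
Square 4, 7: +4·2° lon, +7·1° lat → SW at lon -92°, lat -23°.
Subsquare f=5, r=17: +5·0.0833333° lon, +17·0.0416667° lat → SW at lon -91.5833°, lat -22.2917°.
Cell spans 0.0833333° lon × 0.0416667° lat. Centre is SW corner plus half of each.
latitude 22.2708° S, longitude 91.5417° W.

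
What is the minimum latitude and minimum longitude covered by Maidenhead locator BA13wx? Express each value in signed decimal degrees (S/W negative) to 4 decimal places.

-86.0417, -156.1667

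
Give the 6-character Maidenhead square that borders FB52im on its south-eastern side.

FB52jl

Longitude subsquare i = 8; +1 → 9 = j.
Latitude subsquare m = 12; −1 → 11 = l.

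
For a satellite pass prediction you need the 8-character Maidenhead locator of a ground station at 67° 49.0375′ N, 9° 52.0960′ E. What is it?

Add 180° to longitude and 90° to latitude: 189.86827, 157.81729.
Field (20°×10°, letters A–R): 189.86827/20 → 9 → J, 157.81729/10 → 15 → P; chars JP.
Square (2°×1°, digits 0–9): 9.86827/2 → 4, 7.81729/1 → 7; chars 47.
Subsquare (5′×2.5′, letters a–x): 1.86827/0.0833333 → 22 → w, 0.81729/0.0416667 → 19 → t; chars wt.
Extended square (30″×15″, digits 0–9): 0.03493/0.00833333 → 4, 0.02563/0.00416667 → 6; chars 46.

JP47wt46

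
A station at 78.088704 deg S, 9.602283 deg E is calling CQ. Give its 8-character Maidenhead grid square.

JB41tv28

Offset from 180°W / 90°S: lon 189.60228°, lat 11.91130°.
Field: 189.60228/20 → 9 → J, 11.91130/10 → 1 → B; chars JB.
Square: 9.60228/2 → 4, 1.91130/1 → 1; chars 41.
Subsquare: 1.60228/0.0833333 → 19 → t, 0.91130/0.0416667 → 21 → v; chars tv.
Extended square: 0.01895/0.00833333 → 2, 0.03630/0.00416667 → 8; chars 28.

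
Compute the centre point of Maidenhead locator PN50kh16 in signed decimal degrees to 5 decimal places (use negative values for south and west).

Field P=15, N=13: +15·20° lon, +13·10° lat → SW at lon 120°, lat 40°.
Square 5, 0: +5·2° lon, +0·1° lat → SW at lon 130°, lat 40°.
Subsquare k=10, h=7: +10·0.0833333° lon, +7·0.0416667° lat → SW at lon 130.833°, lat 40.2917°.
Extended square 1, 6: +1·0.00833333° lon, +6·0.00416667° lat → SW at lon 130.842°, lat 40.3167°.
Cell spans 0.00833333° lon × 0.00416667° lat. Centre is SW corner plus half of each.
latitude 40.31875, longitude 130.84583.

40.31875, 130.84583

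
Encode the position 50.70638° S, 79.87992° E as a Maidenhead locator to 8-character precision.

Add 180° to longitude and 90° to latitude: 259.87992, 39.29362.
Field (20°×10°, letters A–R): 259.87992/20 → 12 → M, 39.29362/10 → 3 → D; chars MD.
Square (2°×1°, digits 0–9): 19.87992/2 → 9, 9.29362/1 → 9; chars 99.
Subsquare (5′×2.5′, letters a–x): 1.87992/0.0833333 → 22 → w, 0.29362/0.0416667 → 7 → h; chars wh.
Extended square (30″×15″, digits 0–9): 0.04659/0.00833333 → 5, 0.00195/0.00416667 → 0; chars 50.

MD99wh50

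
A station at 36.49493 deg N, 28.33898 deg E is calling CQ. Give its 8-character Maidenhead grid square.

KM46el08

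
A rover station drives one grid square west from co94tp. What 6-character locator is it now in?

CO94sp

Longitude subsquare t = 19; −1 → 18 = s.
The latitude characters are unchanged.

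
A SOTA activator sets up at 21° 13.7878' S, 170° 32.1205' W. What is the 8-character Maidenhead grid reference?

AG48rs54

Add 180° to longitude and 90° to latitude: 9.46466, 68.77020.
Field: lon ⌊9.46466/20⌋ = 0 → A; lat ⌊68.77020/10⌋ = 6 → G.
Square: lon ⌊9.46466/2⌋ = 4; lat ⌊8.77020/1⌋ = 8.
Subsquare: lon ⌊1.46466/0.0833333⌋ = 17 → r; lat ⌊0.77020/0.0416667⌋ = 18 → s.
Extended square: lon ⌊0.04799/0.00833333⌋ = 5; lat ⌊0.02020/0.00416667⌋ = 4.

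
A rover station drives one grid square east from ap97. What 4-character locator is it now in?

Longitude square 9; +1 → 10, wraps to 0, carry into field.
Longitude field A = 0; +1 → 1 = B.
The latitude characters are unchanged.

BP07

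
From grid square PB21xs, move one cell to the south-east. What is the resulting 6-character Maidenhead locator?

PB31ar

Longitude subsquare x = 23; +1 → 24, wraps to 0 = a, carry into square.
Longitude square 2; +1 → 3.
Latitude subsquare s = 18; −1 → 17 = r.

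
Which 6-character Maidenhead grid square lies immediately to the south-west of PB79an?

PB69xm

Longitude subsquare a = 0; −1 → -1, wraps to 23 = x, carry into square.
Longitude square 7; −1 → 6.
Latitude subsquare n = 13; −1 → 12 = m.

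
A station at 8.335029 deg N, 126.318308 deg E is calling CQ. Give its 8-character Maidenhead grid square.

PJ38di80

Add 180° to longitude and 90° to latitude: 306.31831, 98.33503.
Field: lon ⌊306.31831/20⌋ = 15 → P; lat ⌊98.33503/10⌋ = 9 → J.
Square: lon ⌊6.31831/2⌋ = 3; lat ⌊8.33503/1⌋ = 8.
Subsquare: lon ⌊0.31831/0.0833333⌋ = 3 → d; lat ⌊0.33503/0.0416667⌋ = 8 → i.
Extended square: lon ⌊0.06831/0.00833333⌋ = 8; lat ⌊0.00170/0.00416667⌋ = 0.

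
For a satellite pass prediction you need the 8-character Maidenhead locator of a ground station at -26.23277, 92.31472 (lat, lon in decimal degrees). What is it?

NG63ds74

Add 180° to longitude and 90° to latitude: 272.31472, 63.76723.
Field: 272.31472/20 → 13 → N, 63.76723/10 → 6 → G; chars NG.
Square: 12.31472/2 → 6, 3.76723/1 → 3; chars 63.
Subsquare: 0.31472/0.0833333 → 3 → d, 0.76723/0.0416667 → 18 → s; chars ds.
Extended square: 0.06472/0.00833333 → 7, 0.01723/0.00416667 → 4; chars 74.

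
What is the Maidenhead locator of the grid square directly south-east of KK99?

LK08

Longitude square 9; +1 → 10, wraps to 0, carry into field.
Longitude field K = 10; +1 → 11 = L.
Latitude square 9; −1 → 8.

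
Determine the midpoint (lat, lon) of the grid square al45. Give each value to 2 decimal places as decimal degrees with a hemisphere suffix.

25.50° N, 171.00° W

Field A=0, L=11: +0·20° lon, +11·10° lat → SW at lon -180°, lat 20°.
Square 4, 5: +4·2° lon, +5·1° lat → SW at lon -172°, lat 25°.
Cell spans 2° lon × 1° lat. Centre is SW corner plus half of each.
latitude 25.50° N, longitude 171.00° W.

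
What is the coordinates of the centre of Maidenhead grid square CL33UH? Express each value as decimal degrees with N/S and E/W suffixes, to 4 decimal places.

23.3125° N, 132.2917° W

Field C=2, L=11: +2·20° lon, +11·10° lat → SW at lon -140°, lat 20°.
Square 3, 3: +3·2° lon, +3·1° lat → SW at lon -134°, lat 23°.
Subsquare u=20, h=7: +20·0.0833333° lon, +7·0.0416667° lat → SW at lon -132.333°, lat 23.2917°.
Cell spans 0.0833333° lon × 0.0416667° lat. Centre is SW corner plus half of each.
latitude 23.3125° N, longitude 132.2917° W.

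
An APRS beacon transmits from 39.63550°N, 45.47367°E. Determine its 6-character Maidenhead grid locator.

LM29rp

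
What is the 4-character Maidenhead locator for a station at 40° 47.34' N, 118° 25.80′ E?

Offset from 180°W / 90°S: lon 298.43°, lat 130.79°.
Field: 298.43/20 → 14 → O, 130.79/10 → 13 → N; chars ON.
Square: 18.43/2 → 9, 0.79/1 → 0; chars 90.

ON90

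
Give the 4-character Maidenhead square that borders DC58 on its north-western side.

DC49

Longitude square 5; −1 → 4.
Latitude square 8; +1 → 9.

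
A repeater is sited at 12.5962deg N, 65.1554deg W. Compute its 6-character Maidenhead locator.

FK72ko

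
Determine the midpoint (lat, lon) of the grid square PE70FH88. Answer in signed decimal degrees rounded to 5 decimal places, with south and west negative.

-49.67292, 134.48750

Field P=15, E=4: +15·20° lon, +4·10° lat → SW at lon 120°, lat -50°.
Square 7, 0: +7·2° lon, +0·1° lat → SW at lon 134°, lat -50°.
Subsquare f=5, h=7: +5·0.0833333° lon, +7·0.0416667° lat → SW at lon 134.417°, lat -49.7083°.
Extended square 8, 8: +8·0.00833333° lon, +8·0.00416667° lat → SW at lon 134.483°, lat -49.675°.
Cell spans 0.00833333° lon × 0.00416667° lat. Centre is SW corner plus half of each.
latitude -49.67292, longitude 134.48750.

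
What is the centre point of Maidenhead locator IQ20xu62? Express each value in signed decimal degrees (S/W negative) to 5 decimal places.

70.84375, -14.02917

Field I=8, Q=16: +8·20° lon, +16·10° lat → SW at lon -20°, lat 70°.
Square 2, 0: +2·2° lon, +0·1° lat → SW at lon -16°, lat 70°.
Subsquare x=23, u=20: +23·0.0833333° lon, +20·0.0416667° lat → SW at lon -14.0833°, lat 70.8333°.
Extended square 6, 2: +6·0.00833333° lon, +2·0.00416667° lat → SW at lon -14.0333°, lat 70.8417°.
Cell spans 0.00833333° lon × 0.00416667° lat. Centre is SW corner plus half of each.
latitude 70.84375, longitude -14.02917.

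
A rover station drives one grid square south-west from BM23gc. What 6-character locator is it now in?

BM23fb

Longitude subsquare g = 6; −1 → 5 = f.
Latitude subsquare c = 2; −1 → 1 = b.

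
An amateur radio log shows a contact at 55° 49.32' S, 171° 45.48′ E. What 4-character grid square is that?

Add 180° to longitude and 90° to latitude: 351.76, 34.18.
Field: 351.76/20 → 17 → R, 34.18/10 → 3 → D; chars RD.
Square: 11.76/2 → 5, 4.18/1 → 4; chars 54.

RD54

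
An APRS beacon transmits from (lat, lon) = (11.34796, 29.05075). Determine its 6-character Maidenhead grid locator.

KK41mi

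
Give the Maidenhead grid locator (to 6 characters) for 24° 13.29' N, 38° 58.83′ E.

Offset from 180°W / 90°S: lon 218.9805°, lat 114.2215°.
Field: lon ⌊218.9805/20⌋ = 10 → K; lat ⌊114.2215/10⌋ = 11 → L.
Square: lon ⌊18.9805/2⌋ = 9; lat ⌊4.2215/1⌋ = 4.
Subsquare: lon ⌊0.9805/0.0833333⌋ = 11 → l; lat ⌊0.2215/0.0416667⌋ = 5 → f.

KL94lf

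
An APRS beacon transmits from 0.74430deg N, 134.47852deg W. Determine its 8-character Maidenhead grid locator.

CJ20sr28

Shift to the Maidenhead origin (180°W, 90°S): lon 45.52148, lat 90.74430.
Field: 45.52148/20 → 2 → C, 90.74430/10 → 9 → J; chars CJ.
Square: 5.52148/2 → 2, 0.74430/1 → 0; chars 20.
Subsquare: 1.52148/0.0833333 → 18 → s, 0.74430/0.0416667 → 17 → r; chars sr.
Extended square: 0.02148/0.00833333 → 2, 0.03597/0.00416667 → 8; chars 28.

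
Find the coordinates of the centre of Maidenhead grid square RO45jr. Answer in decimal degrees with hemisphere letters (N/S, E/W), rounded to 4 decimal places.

55.7292° N, 168.7917° E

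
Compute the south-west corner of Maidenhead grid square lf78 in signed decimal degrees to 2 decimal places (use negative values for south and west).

-32.00, 54.00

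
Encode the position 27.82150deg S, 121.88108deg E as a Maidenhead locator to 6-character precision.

PG02we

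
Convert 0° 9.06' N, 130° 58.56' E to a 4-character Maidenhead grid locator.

PJ50

Add 180° to longitude and 90° to latitude: 310.98, 90.15.
Field: 310.98/20 → 15 → P, 90.15/10 → 9 → J; chars PJ.
Square: 10.98/2 → 5, 0.15/1 → 0; chars 50.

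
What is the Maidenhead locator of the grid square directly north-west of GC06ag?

FC96xh

Longitude subsquare a = 0; −1 → -1, wraps to 23 = x, carry into square.
Longitude square 0; −1 → -1, wraps to 9, carry into field.
Longitude field G = 6; −1 → 5 = F.
Latitude subsquare g = 6; +1 → 7 = h.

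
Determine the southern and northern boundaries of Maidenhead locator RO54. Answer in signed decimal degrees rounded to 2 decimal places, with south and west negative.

54.00, 55.00

Field R=17, O=14: +17·20° lon, +14·10° lat → SW at lon 160°, lat 50°.
Square 5, 4: +5·2° lon, +4·1° lat → SW at lon 170°, lat 54°.
Cell spans 2° lon × 1° lat.
south 54.00, north 55.00.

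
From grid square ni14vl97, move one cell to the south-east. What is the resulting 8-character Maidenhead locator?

Longitude extended square 9; +1 → 10, wraps to 0, carry into subsquare.
Longitude subsquare v = 21; +1 → 22 = w.
Latitude extended square 7; −1 → 6.

NI14wl06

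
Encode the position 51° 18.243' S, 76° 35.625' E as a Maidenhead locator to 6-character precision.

MD88hq

Offset from 180°W / 90°S: lon 256.5938°, lat 38.6960°.
Field (20°×10°, letters A–R): 256.5938/20 → 12 → M, 38.6960/10 → 3 → D; chars MD.
Square (2°×1°, digits 0–9): 16.5938/2 → 8, 8.6960/1 → 8; chars 88.
Subsquare (5′×2.5′, letters a–x): 0.5938/0.0833333 → 7 → h, 0.6960/0.0416667 → 16 → q; chars hq.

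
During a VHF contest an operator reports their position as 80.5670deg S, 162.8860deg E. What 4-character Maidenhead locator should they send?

RA19

Shift to the Maidenhead origin (180°W, 90°S): lon 342.89, lat 9.43.
Field: lon ⌊342.89/20⌋ = 17 → R; lat ⌊9.43/10⌋ = 0 → A.
Square: lon ⌊2.89/2⌋ = 1; lat ⌊9.43/1⌋ = 9.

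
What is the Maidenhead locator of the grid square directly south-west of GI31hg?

GI31gf

Longitude subsquare h = 7; −1 → 6 = g.
Latitude subsquare g = 6; −1 → 5 = f.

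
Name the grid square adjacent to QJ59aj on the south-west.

QJ49xi

Longitude subsquare a = 0; −1 → -1, wraps to 23 = x, carry into square.
Longitude square 5; −1 → 4.
Latitude subsquare j = 9; −1 → 8 = i.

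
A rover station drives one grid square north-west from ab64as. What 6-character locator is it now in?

AB54xt

Longitude subsquare a = 0; −1 → -1, wraps to 23 = x, carry into square.
Longitude square 6; −1 → 5.
Latitude subsquare s = 18; +1 → 19 = t.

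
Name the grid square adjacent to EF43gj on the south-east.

Longitude subsquare g = 6; +1 → 7 = h.
Latitude subsquare j = 9; −1 → 8 = i.

EF43hi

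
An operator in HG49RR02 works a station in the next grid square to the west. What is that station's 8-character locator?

HG49qr92

Longitude extended square 0; −1 → -1, wraps to 9, carry into subsquare.
Longitude subsquare r = 17; −1 → 16 = q.
The latitude characters are unchanged.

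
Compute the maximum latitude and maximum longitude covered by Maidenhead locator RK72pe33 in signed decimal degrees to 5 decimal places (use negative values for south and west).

12.18333, 175.28333

Field R=17, K=10: +17·20° lon, +10·10° lat → SW at lon 160°, lat 10°.
Square 7, 2: +7·2° lon, +2·1° lat → SW at lon 174°, lat 12°.
Subsquare p=15, e=4: +15·0.0833333° lon, +4·0.0416667° lat → SW at lon 175.25°, lat 12.1667°.
Extended square 3, 3: +3·0.00833333° lon, +3·0.00416667° lat → SW at lon 175.275°, lat 12.1792°.
Cell spans 0.00833333° lon × 0.00416667° lat. NE corner is SW corner plus one full cell.
latitude 12.18333, longitude 175.28333.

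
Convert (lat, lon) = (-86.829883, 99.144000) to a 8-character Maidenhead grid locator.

NA93ne70

Add 180° to longitude and 90° to latitude: 279.14400, 3.17012.
Field: lon ⌊279.14400/20⌋ = 13 → N; lat ⌊3.17012/10⌋ = 0 → A.
Square: lon ⌊19.14400/2⌋ = 9; lat ⌊3.17012/1⌋ = 3.
Subsquare: lon ⌊1.14400/0.0833333⌋ = 13 → n; lat ⌊0.17012/0.0416667⌋ = 4 → e.
Extended square: lon ⌊0.06067/0.00833333⌋ = 7; lat ⌊0.00345/0.00416667⌋ = 0.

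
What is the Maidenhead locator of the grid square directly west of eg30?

EG20

Longitude square 3; −1 → 2.
The latitude characters are unchanged.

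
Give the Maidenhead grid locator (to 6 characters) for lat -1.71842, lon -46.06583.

GI68xg

Add 180° to longitude and 90° to latitude: 133.9342, 88.2816.
Field (20°×10°, letters A–R): 133.9342/20 → 6 → G, 88.2816/10 → 8 → I; chars GI.
Square (2°×1°, digits 0–9): 13.9342/2 → 6, 8.2816/1 → 8; chars 68.
Subsquare (5′×2.5′, letters a–x): 1.9342/0.0833333 → 23 → x, 0.2816/0.0416667 → 6 → g; chars xg.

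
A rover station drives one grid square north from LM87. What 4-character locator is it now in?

LM88

Latitude square 7; +1 → 8.
The longitude characters are unchanged.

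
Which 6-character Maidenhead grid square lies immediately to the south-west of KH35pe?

KH35od

Longitude subsquare p = 15; −1 → 14 = o.
Latitude subsquare e = 4; −1 → 3 = d.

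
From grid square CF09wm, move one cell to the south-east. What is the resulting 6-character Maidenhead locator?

CF09xl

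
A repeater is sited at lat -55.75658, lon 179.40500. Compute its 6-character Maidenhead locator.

RD94qf

Add 180° to longitude and 90° to latitude: 359.4050, 34.2434.
Field: 359.4050/20 → 17 → R, 34.2434/10 → 3 → D; chars RD.
Square: 19.4050/2 → 9, 4.2434/1 → 4; chars 94.
Subsquare: 1.4050/0.0833333 → 16 → q, 0.2434/0.0416667 → 5 → f; chars qf.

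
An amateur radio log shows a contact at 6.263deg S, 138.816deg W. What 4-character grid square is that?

CI03

Add 180° to longitude and 90° to latitude: 41.18, 83.74.
Field: 41.18/20 → 2 → C, 83.74/10 → 8 → I; chars CI.
Square: 1.18/2 → 0, 3.74/1 → 3; chars 03.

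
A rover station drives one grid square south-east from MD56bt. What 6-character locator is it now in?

MD56cs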